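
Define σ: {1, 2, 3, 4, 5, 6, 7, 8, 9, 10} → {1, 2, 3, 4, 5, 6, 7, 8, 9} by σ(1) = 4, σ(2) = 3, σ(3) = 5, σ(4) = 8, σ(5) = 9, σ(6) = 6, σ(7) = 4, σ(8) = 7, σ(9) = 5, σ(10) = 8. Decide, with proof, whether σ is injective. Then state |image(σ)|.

σ(1) = 4 = σ(7) with 1 ≠ 7, so σ is not injective.
The image of σ is {3, 4, 5, 6, 7, 8, 9}, which has 7 elements.

7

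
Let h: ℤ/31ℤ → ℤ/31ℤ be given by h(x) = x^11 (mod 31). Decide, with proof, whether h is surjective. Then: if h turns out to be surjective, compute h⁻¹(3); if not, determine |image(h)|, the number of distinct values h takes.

13

Since 31 is prime, the nonzero elements of ℤ/31ℤ form a cyclic group of order 30.
As gcd(11, 30) = 1, raising to the 11th power is a bijection on this group: if u^11 ≡ v^11 then (uv^{−1})^11 = 1, and the only element of order dividing gcd(11, 30) = 1 is 1, so u = v.
With h(0) = 0 this makes h injective on all of ℤ/31ℤ, hence bijective (finite equal-size domain and codomain). In particular h is surjective.
Since h is surjective, we find the preimage of 3. The inverse of x ↦ x^11 on (ℤ/31ℤ)^× is x ↦ x^11, because 11·11 = 121 = 4·30 + 1 ≡ 1 (mod 30) and x^{30} = 1 for x ≠ 0 (Fermat). So h⁻¹(3) = 3^11 mod 31.
Repeated squaring mod 31: 3^1 ≡ 3, 3^2 ≡ 3² = 9, 3^4 ≡ 9² = 81 ≡ 19, 3^8 ≡ 19² = 361 ≡ 20. Since 11 = 8 + 2 + 1, 3^11 ≡ 20·9·3: 20·9 = 180 ≡ 25, then 25·3 = 75 ≡ 13. So 3^11 ≡ 13 (mod 31).
Hence h⁻¹(3) = 13.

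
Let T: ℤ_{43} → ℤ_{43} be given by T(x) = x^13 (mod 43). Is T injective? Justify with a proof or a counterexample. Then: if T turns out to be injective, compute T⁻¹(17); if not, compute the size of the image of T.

Since 43 is prime, the nonzero elements of ℤ_{43} form a cyclic group of order 42.
As gcd(13, 42) = 1, raising to the 13th power is a bijection on this group: if a^13 ≡ b^13 then (ab^{−1})^13 = 1, and the only element of order dividing gcd(13, 42) = 1 is 1, so a = b.
With T(0) = 0 this makes T injective on all of ℤ_{43}, hence bijective (finite equal-size domain and codomain). In particular T is injective.
Since T is injective, we find the preimage of 17. The inverse of x ↦ x^13 on (ℤ_{43})^× is x ↦ x^13, because 13·13 = 169 = 4·42 + 1 ≡ 1 (mod 42) and x^{42} = 1 for x ≠ 0 (Fermat). So T⁻¹(17) = 17^13 mod 43.
Repeated squaring mod 43: 17^1 ≡ 17, 17^2 ≡ 17² = 289 ≡ 31, 17^4 ≡ 31² = 961 ≡ 15, 17^8 ≡ 15² = 225 ≡ 10. Since 13 = 8 + 4 + 1, 17^13 ≡ 10·15·17: 10·15 = 150 ≡ 21, then 21·17 = 357 ≡ 13. So 17^13 ≡ 13 (mod 43).
Hence T⁻¹(17) = 13.

13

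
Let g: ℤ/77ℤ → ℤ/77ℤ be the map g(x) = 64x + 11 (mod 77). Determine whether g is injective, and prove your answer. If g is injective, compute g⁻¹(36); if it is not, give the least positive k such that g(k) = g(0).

4

If g(x_1) = g(x_2), then 64x_1 ≡ 64x_2 (mod 77). Because gcd(64, 77) = 1, we may cancel 64 to get x_1 ≡ x_2 (mod 77).
Hence g is injective.
We now compute 64⁻¹ mod 77 explicitly. Euclid's algorithm: 77 = 1·64 + 13, 64 = 4·13 + 12, 13 = 1·12 + 1; back-substituting gives 1 = 71·64 − 59·77, so 64⁻¹ ≡ 71 (mod 77).
Since g is injective, we find g⁻¹(36): we need 64x ≡ 36 − 11 ≡ 25 (mod 77). Using 64⁻¹ = 71: x ≡ 71·25 = 1775 = 23·77 + 4, so x = 4.
Check: g(4) = 64·4 + 11 = 267 = 3·77 + 36 ≡ 36 (mod 77).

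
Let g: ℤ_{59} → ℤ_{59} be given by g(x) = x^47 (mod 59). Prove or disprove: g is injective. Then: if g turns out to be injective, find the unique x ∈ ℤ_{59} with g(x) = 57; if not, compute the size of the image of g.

Since 59 is prime, the nonzero elements of ℤ_{59} form a cyclic group of order 58.
As gcd(47, 58) = 1, raising to the 47th power is a bijection on this group: if s^47 ≡ t^47 then (st^{−1})^47 = 1, and the only element of order dividing gcd(47, 58) = 1 is 1, so s = t.
With g(0) = 0 this makes g injective on all of ℤ_{59}, hence bijective (finite equal-size domain and codomain). In particular g is injective.
Since g is injective, we find the preimage of 57. The inverse of x ↦ x^47 on (ℤ_{59})^× is x ↦ x^21, because 47·21 = 987 = 17·58 + 1 ≡ 1 (mod 58) and x^{58} = 1 for x ≠ 0 (Fermat). So g⁻¹(57) = 57^21 mod 59.
Repeated squaring mod 59: 57^1 ≡ 57, 57^2 ≡ 57² = 3249 ≡ 4, 57^4 ≡ 4² = 16, 57^8 ≡ 16² = 256 ≡ 20, 57^16 ≡ 20² = 400 ≡ 46. Since 21 = 16 + 4 + 1, 57^21 ≡ 46·16·57: 46·16 = 736 ≡ 28, then 28·57 = 1596 ≡ 3. So 57^21 ≡ 3 (mod 59).
Hence g⁻¹(57) = 3.

3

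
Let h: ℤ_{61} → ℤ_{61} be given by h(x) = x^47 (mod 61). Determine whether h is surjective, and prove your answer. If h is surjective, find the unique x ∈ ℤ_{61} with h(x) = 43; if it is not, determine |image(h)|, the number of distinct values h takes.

Since 61 is prime, the nonzero elements of ℤ_{61} form a cyclic group of order 60.
As gcd(47, 60) = 1, raising to the 47th power is a bijection on this group: if s^47 ≡ t^47 then (st^{−1})^47 = 1, and the only element of order dividing gcd(47, 60) = 1 is 1, so s = t.
With h(0) = 0 this makes h injective on all of ℤ_{61}, hence bijective (finite equal-size domain and codomain). In particular h is surjective.
Since h is surjective, we find the preimage of 43. The inverse of x ↦ x^47 on (ℤ_{61})^× is x ↦ x^23, because 47·23 = 1081 = 18·60 + 1 ≡ 1 (mod 60) and x^{60} = 1 for x ≠ 0 (Fermat). So h⁻¹(43) = 43^23 mod 61.
Repeated squaring mod 61: 43^1 ≡ 43, 43^2 ≡ 43² = 1849 ≡ 19, 43^4 ≡ 19² = 361 ≡ 56, 43^8 ≡ 56² = 3136 ≡ 25, 43^16 ≡ 25² = 625 ≡ 15. Since 23 = 16 + 4 + 2 + 1, 43^23 ≡ 15·56·19·43: 15·56 = 840 ≡ 47, then 47·19 = 893 ≡ 39, then 39·43 = 1677 ≡ 30. So 43^23 ≡ 30 (mod 61).
Hence h⁻¹(43) = 30.

30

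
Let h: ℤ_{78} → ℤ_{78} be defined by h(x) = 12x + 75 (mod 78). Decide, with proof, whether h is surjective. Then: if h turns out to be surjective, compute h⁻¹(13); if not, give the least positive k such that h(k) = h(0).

By definition, h is surjective if every y in the codomain equals h(x) for some x in the domain.
Since gcd(12, 78) = 6, we have 12x ≡ 0 (mod 6) for all x, so h(x) ≡ 3 (mod 6).
But 0 ≢ 3 (mod 6), so 0 ∈ ℤ_{78} has no preimage. So h is not surjective.
Since h is not surjective, we find the least positive k with h(k) = h(0): this means 12k ≡ 0 (mod 78), i.e. 78 ∣ 12k. Since gcd(12, 78) = 6, dividing through by 6 this holds exactly when 13 ∣ 2k, and as gcd(2, 13) = 1, exactly when 13 ∣ k.
The smallest positive such k is 13.

13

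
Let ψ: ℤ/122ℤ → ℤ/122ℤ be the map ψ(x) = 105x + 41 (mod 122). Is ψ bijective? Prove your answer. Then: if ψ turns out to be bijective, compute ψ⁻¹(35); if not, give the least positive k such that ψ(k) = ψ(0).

Recall that ψ is injective when ψ(a) = ψ(b) forces a = b.
If ψ(a) = ψ(b), then 105a ≡ 105b (mod 122). Because gcd(105, 122) = 1, we may cancel 105 to get a ≡ b (mod 122).
We now compute 105⁻¹ mod 122 explicitly. Euclid's algorithm: 122 = 1·105 + 17, 105 = 6·17 + 3, 17 = 5·3 + 2, 3 = 1·2 + 1; back-substituting gives 1 = 43·105 − 37·122, so 105⁻¹ ≡ 43 (mod 122).
For any y ∈ ℤ/122ℤ, x = 43(y − 41) mod 122 satisfies ψ(x) = 105·43(y − 41) + 41 ≡ y (since 105·43 ≡ 1 mod 122). So every y has a preimage.
Therefore ψ is bijective.
Since ψ is bijective, we find ψ⁻¹(35): we need 105x ≡ 35 − 41 ≡ 116 (mod 122). Using 105⁻¹ = 43: x ≡ 43·116 = 4988 = 40·122 + 108, so x = 108.
Check: ψ(108) = 105·108 + 41 = 11381 = 93·122 + 35 ≡ 35 (mod 122).

108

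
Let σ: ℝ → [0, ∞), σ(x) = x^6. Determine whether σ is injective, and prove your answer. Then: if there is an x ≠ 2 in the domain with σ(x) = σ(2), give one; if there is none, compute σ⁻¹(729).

σ(2) = 64 = (−2)^6 = σ(−2) (since 6 is even), with 2 ≠ −2. So σ is not injective.
For the follow-up, such an x exists: taking x = −2 ∈ ℝ gives σ(−2) = 64 = σ(2) with −2 ≠ 2.

-2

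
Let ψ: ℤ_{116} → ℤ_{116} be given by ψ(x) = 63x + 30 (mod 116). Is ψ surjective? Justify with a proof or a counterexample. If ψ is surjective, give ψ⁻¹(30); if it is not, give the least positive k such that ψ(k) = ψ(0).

Since gcd(63, 116) = 1, 63 is invertible modulo 116. Euclid's algorithm: 116 = 1·63 + 53, 63 = 1·53 + 10, 53 = 5·10 + 3, 10 = 3·3 + 1; back-substituting gives 1 = 35·63 − 19·116, so 63⁻¹ ≡ 35 (mod 116).
For any y ∈ ℤ_{116}, x = 35(y − 30) mod 116 satisfies ψ(x) = 63·35(y − 30) + 30 ≡ y (since 63·35 ≡ 1 mod 116). So every y has a preimage.
So ψ is surjective.
Since ψ is surjective, we find ψ⁻¹(30): we need 63x ≡ 30 − 30 ≡ 0 (mod 116). Using 63⁻¹ = 35: x ≡ 35·0 = 0, so x = 0.
Check: ψ(0) = 63·0 + 30 = 30 ≡ 30 (mod 116).

0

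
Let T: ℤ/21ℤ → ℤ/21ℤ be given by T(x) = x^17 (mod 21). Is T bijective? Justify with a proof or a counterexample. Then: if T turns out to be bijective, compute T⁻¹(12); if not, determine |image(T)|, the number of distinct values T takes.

3

Computing x^17 mod 21 for each x (by repeated squaring, reducing mod 21 at every step), the values T(0), T(1), …, T(20) are: 0, 1, 11, 12, 16, 17, 6, 7, 8, 18, 19, 2, 3, 13, 14, 15, 4, 5, 9, 10, 20.
Every element of ℤ/21ℤ appears exactly once in this list, so T is a bijection, and in particular bijective.
Since T is bijective, we read off the preimage of 12 from the same table: T(3) = 12, so T⁻¹(12) = 3.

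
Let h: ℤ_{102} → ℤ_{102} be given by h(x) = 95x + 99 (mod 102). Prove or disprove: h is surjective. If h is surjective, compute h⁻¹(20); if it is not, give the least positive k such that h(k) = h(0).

Since gcd(95, 102) = 1, 95 is invertible modulo 102. Euclid's algorithm: 102 = 1·95 + 7, 95 = 13·7 + 4, 7 = 1·4 + 3, 4 = 1·3 + 1; back-substituting gives 1 = 29·95 − 27·102, so 95⁻¹ ≡ 29 (mod 102).
Then y ↦ 29(y − 99) is a two-sided inverse to h, so every y ∈ ℤ_{102} has a preimage.
Therefore h is surjective.
Since h is surjective, we compute h⁻¹(20): solve 95x + 99 ≡ 20 (mod 102), i.e. 95x ≡ 23 (mod 102).
Multiplying by 95⁻¹ = 29 gives x ≡ 29·23 = 667 = 6·102 + 55 ≡ 55 (mod 102).
Check: h(55) = 95·55 + 99 = 5324 = 52·102 + 20 ≡ 20 (mod 102).

55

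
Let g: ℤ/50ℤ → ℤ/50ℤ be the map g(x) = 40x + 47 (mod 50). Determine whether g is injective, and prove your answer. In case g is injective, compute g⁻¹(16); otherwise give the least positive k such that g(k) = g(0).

5

We have gcd(40, 50) = 10 > 1. Taking a = 0 and b = 5: g(0) = 47 and g(5) = 40·5 + 47 = 247 ≡ 47 (mod 50).
So g(0) = g(5) while 0 ≠ 5, hence g is not injective.
Since g is not injective, we find the least positive k with g(k) = g(0): this means 40k ≡ 0 (mod 50), i.e. 50 ∣ 40k. Since gcd(40, 50) = 10, dividing through by 10 this holds exactly when 5 ∣ 4k, and as gcd(4, 5) = 1, exactly when 5 ∣ k.
The smallest positive such k is 5.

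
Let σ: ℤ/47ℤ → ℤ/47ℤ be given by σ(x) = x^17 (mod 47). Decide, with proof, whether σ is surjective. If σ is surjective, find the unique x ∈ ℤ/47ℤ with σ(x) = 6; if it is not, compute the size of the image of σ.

7

Since 47 is prime, the nonzero elements of ℤ/47ℤ form a cyclic group of order 46.
As gcd(17, 46) = 1, raising to the 17th power is a bijection on this group: if u^17 ≡ v^17 then (uv^{−1})^17 = 1, and the only element of order dividing gcd(17, 46) = 1 is 1, so u = v.
With σ(0) = 0 this makes σ injective on all of ℤ/47ℤ, hence bijective (finite equal-size domain and codomain). In particular σ is surjective.
Since σ is surjective, we find the preimage of 6. The inverse of x ↦ x^17 on (ℤ/47ℤ)^× is x ↦ x^19, because 17·19 = 323 = 7·46 + 1 ≡ 1 (mod 46) and x^{46} = 1 for x ≠ 0 (Fermat). So σ⁻¹(6) = 6^19 mod 47.
Repeated squaring mod 47: 6^1 ≡ 6, 6^2 ≡ 6² = 36, 6^4 ≡ 36² = 1296 ≡ 27, 6^8 ≡ 27² = 729 ≡ 24, 6^16 ≡ 24² = 576 ≡ 12. Since 19 = 16 + 2 + 1, 6^19 ≡ 12·36·6: 12·36 = 432 ≡ 9, then 9·6 = 54 ≡ 7. So 6^19 ≡ 7 (mod 47).
Hence σ⁻¹(6) = 7.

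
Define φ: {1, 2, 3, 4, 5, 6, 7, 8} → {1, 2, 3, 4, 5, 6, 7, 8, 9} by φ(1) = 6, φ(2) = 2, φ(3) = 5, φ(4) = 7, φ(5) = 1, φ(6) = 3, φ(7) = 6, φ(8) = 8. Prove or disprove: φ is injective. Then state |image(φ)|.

φ(1) = 6 = φ(7) with 1 ≠ 7, so φ is not injective.
The image of φ is {1, 2, 3, 5, 6, 7, 8}, which has 7 elements.

7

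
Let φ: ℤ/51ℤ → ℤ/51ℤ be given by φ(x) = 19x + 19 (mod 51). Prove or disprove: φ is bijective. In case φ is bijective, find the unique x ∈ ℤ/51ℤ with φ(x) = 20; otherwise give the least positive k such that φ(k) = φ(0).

Suppose φ(u) = φ(v) in ℤ/51ℤ. Then 19u + 19 ≡ 19v + 19 (mod 51), thus 19(u − v) ≡ 0 (mod 51).
Since gcd(19, 51) = 1, 19 is invertible modulo 51, hence u − v ≡ 0 (mod 51), i.e. u = v.
We now compute 19⁻¹ mod 51 explicitly. Euclid's algorithm: 51 = 2·19 + 13, 19 = 1·13 + 6, 13 = 2·6 + 1; back-substituting gives 1 = 43·19 − 16·51, so 19⁻¹ ≡ 43 (mod 51).
Then y ↦ 43(y − 19) is a two-sided inverse to φ, so every y ∈ ℤ/51ℤ has a preimage.
Thus φ is bijective.
Since φ is bijective, we compute φ⁻¹(20): solve 19x + 19 ≡ 20 (mod 51), i.e. 19x ≡ 1 (mod 51).
Multiplying by 19⁻¹ = 43 gives x ≡ 43·1 = 43 ≡ 43 (mod 51).
Check: φ(43) = 19·43 + 19 = 836 = 16·51 + 20 ≡ 20 (mod 51).

43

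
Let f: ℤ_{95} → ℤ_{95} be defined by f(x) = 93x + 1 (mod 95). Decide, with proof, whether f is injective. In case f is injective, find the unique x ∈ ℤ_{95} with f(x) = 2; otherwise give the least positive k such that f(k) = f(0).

47

Recall that f is injective if f(u) = f(v) implies u = v.
Suppose f(u) = f(v) in ℤ_{95}. Then 93u + 1 ≡ 93v + 1 (mod 95), hence 93(u − v) ≡ 0 (mod 95).
Since gcd(93, 95) = 1, 93 is invertible modulo 95, so u − v ≡ 0 (mod 95), i.e. u = v.
Thus f is injective.
We now compute 93⁻¹ mod 95 explicitly. Euclid's algorithm: 95 = 1·93 + 2, 93 = 46·2 + 1; back-substituting gives 1 = 47·93 − 46·95, so 93⁻¹ ≡ 47 (mod 95).
Since f is injective, we compute f⁻¹(2): solve 93x + 1 ≡ 2 (mod 95), i.e. 93x ≡ 1 (mod 95).
Multiplying by 93⁻¹ = 47 gives x ≡ 47·1 = 47 ≡ 47 (mod 95).
Check: f(47) = 93·47 + 1 = 4372 = 46·95 + 2 ≡ 2 (mod 95).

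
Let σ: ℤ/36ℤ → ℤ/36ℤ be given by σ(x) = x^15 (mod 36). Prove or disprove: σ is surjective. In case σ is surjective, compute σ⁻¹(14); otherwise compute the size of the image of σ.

9

σ(0) = 0^15 = 0.
σ(6): Repeated squaring mod 36: 6^1 ≡ 6, 6^2 ≡ 6² = 36 ≡ 0, 6^4 ≡ 0² = 0, 6^8 ≡ 0² = 0. Since 15 = 8 + 4 + 2 + 1, 6^15 ≡ 0·0·0·6: 0·0 = 0, then 0·0 = 0, then 0·6 = 0. So 6^15 ≡ 0 (mod 36).
So σ(0) = σ(6) = 0 while 0 ≠ 6, so σ is not injective.
A non-injective map from the 36-element set ℤ/36ℤ to itself takes at most 35 distinct values, so it cannot be surjective. Thus σ is not surjective.
Since σ is not surjective, we determine |image(σ)|. Computing x^15 mod 36 for each x (by repeated squaring, reducing mod 36 at every step), the values σ(0), σ(1), …, σ(35) are: 0, 1, 8, 27, 28, 17, 0, 19, 8, 9, 28, 35, 0, 1, 8, 27, 28, 17, 0, 19, 8, 9, 28, 35, 0, 1, 8, 27, 28, 17, 0, 19, 8, 9, 28, 35.
The distinct values are {0, 1, 8, 9, 17, 19, 27, 28, 35}; there are 9 of them.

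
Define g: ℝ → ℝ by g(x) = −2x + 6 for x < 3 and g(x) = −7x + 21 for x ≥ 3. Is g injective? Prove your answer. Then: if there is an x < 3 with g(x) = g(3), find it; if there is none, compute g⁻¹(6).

Both pieces are strictly decreasing (slopes −2 and −7), so each is injective on its own interval.
The left piece maps (−∞, 3) onto (0, ∞); the right piece maps [3, ∞) onto (−∞, 0].
These images are disjoint, so no value is attained by both pieces. So g is injective.
Because the two images are disjoint, no x < 3 has g(x) = g(3), so we compute g⁻¹(6): 6 lies in (0, ∞), so solve −2x + 6 = 6: x = (6 − 6)/(−2) = 0.

0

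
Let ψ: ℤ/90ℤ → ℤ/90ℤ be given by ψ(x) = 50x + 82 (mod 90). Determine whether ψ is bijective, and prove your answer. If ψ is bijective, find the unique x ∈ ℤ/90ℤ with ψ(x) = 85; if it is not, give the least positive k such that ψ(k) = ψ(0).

We have gcd(50, 90) = 10 > 1. Taking u = 0 and v = 9: ψ(0) = 82 and ψ(9) = 50·9 + 82 = 532 ≡ 82 (mod 90).
So ψ(0) = ψ(9) while 0 ≠ 9, thus ψ is not injective, hence not bijective.
Since ψ is not bijective, we find the least positive k with ψ(k) = ψ(0): this means 50k ≡ 0 (mod 90), i.e. 90 ∣ 50k. Since gcd(50, 90) = 10, dividing through by 10 this holds exactly when 9 ∣ 5k, and as gcd(5, 9) = 1, exactly when 9 ∣ k.
The smallest positive such k is 9.

9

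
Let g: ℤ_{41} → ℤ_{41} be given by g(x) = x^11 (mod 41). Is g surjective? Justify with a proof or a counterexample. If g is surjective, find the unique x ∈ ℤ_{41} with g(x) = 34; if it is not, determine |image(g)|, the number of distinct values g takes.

Since 41 is prime, the nonzero elements of ℤ_{41} form a cyclic group of order 40.
As gcd(11, 40) = 1, raising to the 11th power is a bijection on this group: if s^11 ≡ t^11 then (st^{−1})^11 = 1, and the only element of order dividing gcd(11, 40) = 1 is 1, so s = t.
With g(0) = 0 this makes g injective on all of ℤ_{41}, hence bijective (finite equal-size domain and codomain). In particular g is surjective.
Since g is surjective, we find the preimage of 34. The inverse of x ↦ x^11 on (ℤ_{41})^× is x ↦ x^11, because 11·11 = 121 = 3·40 + 1 ≡ 1 (mod 40) and x^{40} = 1 for x ≠ 0 (Fermat). So g⁻¹(34) = 34^11 mod 41.
Repeated squaring mod 41: 34^1 ≡ 34, 34^2 ≡ 34² = 1156 ≡ 8, 34^4 ≡ 8² = 64 ≡ 23, 34^8 ≡ 23² = 529 ≡ 37. Since 11 = 8 + 2 + 1, 34^11 ≡ 37·8·34: 37·8 = 296 ≡ 9, then 9·34 = 306 ≡ 19. So 34^11 ≡ 19 (mod 41).
Hence g⁻¹(34) = 19.

19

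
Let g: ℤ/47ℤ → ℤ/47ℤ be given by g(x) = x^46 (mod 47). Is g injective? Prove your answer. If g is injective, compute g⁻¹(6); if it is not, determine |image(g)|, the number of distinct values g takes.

2

g(1) = 1^46 = 1.
g(2): Repeated squaring mod 47: 2^1 ≡ 2, 2^2 ≡ 2² = 4, 2^4 ≡ 4² = 16, 2^8 ≡ 16² = 256 ≡ 21, 2^16 ≡ 21² = 441 ≡ 18, 2^32 ≡ 18² = 324 ≡ 42. Since 46 = 32 + 8 + 4 + 2, 2^46 ≡ 42·21·16·4: 42·21 = 882 ≡ 36, then 36·16 = 576 ≡ 12, then 12·4 = 48 ≡ 1. So 2^46 ≡ 1 (mod 47).
So g(1) = g(2) = 1 while 1 ≠ 2, so g is not injective.
Since g is not injective, we determine |image(g)|. Computing x^46 mod 47 for each x (by repeated squaring, reducing mod 47 at every step), the values g(0), g(1), …, g(46) are: 0, 1, 1, 1, 1, 1, 1, 1, 1, 1, 1, 1, 1, 1, 1, 1, 1, 1, 1, 1, 1, 1, 1, 1, 1, 1, 1, 1, 1, 1, 1, 1, 1, 1, 1, 1, 1, 1, 1, 1, 1, 1, 1, 1, 1, 1, 1.
The distinct values are {0, 1}; there are 2 of them.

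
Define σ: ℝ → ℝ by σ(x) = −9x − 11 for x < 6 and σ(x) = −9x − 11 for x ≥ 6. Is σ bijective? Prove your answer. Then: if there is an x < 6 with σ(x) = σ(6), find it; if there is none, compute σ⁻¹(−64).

Both pieces are strictly decreasing (slopes −9 and −9), so each is injective on its own interval.
The left piece maps (−∞, 6) onto (−65, ∞); the right piece maps [6, ∞) onto (−∞, −65].
Since −65 = −65, the images partition ℝ: σ is injective and surjective, hence bijective.
Because the two images are disjoint, no x < 6 has σ(x) = σ(6), so we compute σ⁻¹(−64): −64 lies in (−65, ∞), so solve −9x − 11 = −64: x = (−64 + 11)/(−9) = 53/9.

53/9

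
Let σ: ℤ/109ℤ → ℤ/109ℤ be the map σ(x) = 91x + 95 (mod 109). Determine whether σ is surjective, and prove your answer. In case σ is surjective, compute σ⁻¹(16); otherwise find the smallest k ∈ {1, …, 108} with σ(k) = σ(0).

71

Since gcd(91, 109) = 1, 91 is invertible modulo 109. Euclid's algorithm: 109 = 1·91 + 18, 91 = 5·18 + 1; back-substituting gives 1 = 6·91 − 5·109, so 91⁻¹ ≡ 6 (mod 109).
Then y ↦ 6(y − 95) is a two-sided inverse to σ, so every y ∈ ℤ/109ℤ has a preimage.
Therefore σ is surjective.
Since σ is surjective, we compute σ⁻¹(16): solve 91x + 95 ≡ 16 (mod 109), i.e. 91x ≡ 30 (mod 109).
Multiplying by 91⁻¹ = 6 gives x ≡ 6·30 = 180 = 1·109 + 71 ≡ 71 (mod 109).
Check: σ(71) = 91·71 + 95 = 6556 = 60·109 + 16 ≡ 16 (mod 109).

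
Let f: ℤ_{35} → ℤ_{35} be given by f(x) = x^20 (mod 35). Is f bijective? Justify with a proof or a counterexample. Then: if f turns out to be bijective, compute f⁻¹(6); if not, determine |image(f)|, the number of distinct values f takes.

8

f(3): Repeated squaring mod 35: 3^1 ≡ 3, 3^2 ≡ 3² = 9, 3^4 ≡ 9² = 81 ≡ 11, 3^8 ≡ 11² = 121 ≡ 16, 3^16 ≡ 16² = 256 ≡ 11. Since 20 = 16 + 4, 3^20 ≡ 11·11: 11·11 = 121 ≡ 16. So 3^20 ≡ 16 (mod 35).
f(4): Repeated squaring mod 35: 4^1 ≡ 4, 4^2 ≡ 4² = 16, 4^4 ≡ 16² = 256 ≡ 11, 4^8 ≡ 11² = 121 ≡ 16, 4^16 ≡ 16² = 256 ≡ 11. Since 20 = 16 + 4, 4^20 ≡ 11·11: 11·11 = 121 ≡ 16. So 4^20 ≡ 16 (mod 35).
So f(3) = f(4) = 16 while 3 ≠ 4, thus f is not injective, hence not bijective.
Since f is not bijective, we determine |image(f)|. Computing x^20 mod 35 for each x (by repeated squaring, reducing mod 35 at every step), the values f(0), f(1), …, f(34) are: 0, 1, 11, 16, 16, 25, 1, 21, 1, 11, 30, 16, 11, 1, 21, 15, 11, 16, 16, 11, 15, 21, 1, 11, 16, 30, 11, 1, 21, 1, 25, 16, 16, 11, 1.
The distinct values are {0, 1, 11, 15, 16, 21, 25, 30}; there are 8 of them.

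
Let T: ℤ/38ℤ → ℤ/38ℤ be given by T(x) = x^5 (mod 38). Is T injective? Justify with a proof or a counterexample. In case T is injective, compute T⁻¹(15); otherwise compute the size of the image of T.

3

Computing x^5 mod 38 for each x (by repeated squaring, reducing mod 38 at every step), the values T(0), T(1), …, T(37) are: 0, 1, 32, 15, 36, 9, 24, 11, 12, 35, 22, 7, 8, 33, 10, 21, 4, 25, 18, 19, 20, 13, 34, 17, 28, 5, 30, 31, 16, 3, 26, 27, 14, 29, 2, 23, 6, 37.
Every element of ℤ/38ℤ appears exactly once in this list, so T is a bijection, and in particular injective.
Since T is injective, we read off the preimage of 15 from the same table: T(3) = 15, so T⁻¹(15) = 3.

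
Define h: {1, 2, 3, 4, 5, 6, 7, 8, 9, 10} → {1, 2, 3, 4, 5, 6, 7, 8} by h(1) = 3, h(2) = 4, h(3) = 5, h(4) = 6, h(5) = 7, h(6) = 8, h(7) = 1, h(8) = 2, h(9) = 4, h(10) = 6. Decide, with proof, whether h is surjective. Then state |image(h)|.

8

Every element of the codomain has a preimage: 1 = h(7), 2 = h(8), 3 = h(1), 4 = h(2), 5 = h(3), 6 = h(4), 7 = h(5), 8 = h(6).
Thus h is surjective.
The image of h is {1, 2, 3, 4, 5, 6, 7, 8}, which has 8 elements.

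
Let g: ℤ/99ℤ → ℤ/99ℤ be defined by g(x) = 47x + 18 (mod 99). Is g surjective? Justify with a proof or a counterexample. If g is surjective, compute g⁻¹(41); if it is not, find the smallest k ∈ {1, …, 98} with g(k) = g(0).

Since gcd(47, 99) = 1, 47 is invertible modulo 99. Euclid's algorithm: 99 = 2·47 + 5, 47 = 9·5 + 2, 5 = 2·2 + 1; back-substituting gives 1 = 59·47 − 28·99, so 47⁻¹ ≡ 59 (mod 99).
Then y ↦ 59(y − 18) is a two-sided inverse to g, so every y ∈ ℤ/99ℤ has a preimage.
Hence g is surjective.
Since g is surjective, we compute g⁻¹(41): solve 47x + 18 ≡ 41 (mod 99), i.e. 47x ≡ 23 (mod 99).
Multiplying by 47⁻¹ = 59 gives x ≡ 59·23 = 1357 = 13·99 + 70 ≡ 70 (mod 99).
Check: g(70) = 47·70 + 18 = 3308 = 33·99 + 41 ≡ 41 (mod 99).

70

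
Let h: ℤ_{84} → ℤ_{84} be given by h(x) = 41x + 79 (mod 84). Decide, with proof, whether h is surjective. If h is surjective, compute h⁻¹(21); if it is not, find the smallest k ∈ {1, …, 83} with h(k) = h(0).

Recall: h is surjective if every y in the codomain equals h(x) for some x in the domain.
Since gcd(41, 84) = 1, 41 is invertible modulo 84. Euclid's algorithm: 84 = 2·41 + 2, 41 = 20·2 + 1; back-substituting gives 1 = 41·41 − 20·84, so 41⁻¹ ≡ 41 (mod 84).
Then y ↦ 41(y − 79) is a two-sided inverse to h, so every y ∈ ℤ_{84} has a preimage.
Thus h is surjective.
Since h is surjective, we find h⁻¹(21): we need 41x ≡ 21 − 79 ≡ 26 (mod 84). Using 41⁻¹ = 41: x ≡ 41·26 = 1066 = 12·84 + 58, so x = 58.
Check: h(58) = 41·58 + 79 = 2457 = 29·84 + 21 ≡ 21 (mod 84).

58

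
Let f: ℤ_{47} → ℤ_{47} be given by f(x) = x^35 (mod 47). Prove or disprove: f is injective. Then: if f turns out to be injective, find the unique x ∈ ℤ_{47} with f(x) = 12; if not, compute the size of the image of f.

Since 47 is prime, the nonzero elements of ℤ_{47} form a cyclic group of order 46.
As gcd(35, 46) = 1, raising to the 35th power is a bijection on this group: if x_1^35 ≡ x_2^35 then (x_1x_2^{−1})^35 = 1, and the only element of order dividing gcd(35, 46) = 1 is 1, so x_1 = x_2.
With f(0) = 0 this makes f injective on all of ℤ_{47}, hence bijective (finite equal-size domain and codomain). In particular f is injective.
Since f is injective, we find the preimage of 12. The inverse of x ↦ x^35 on (ℤ_{47})^× is x ↦ x^25, because 35·25 = 875 = 19·46 + 1 ≡ 1 (mod 46) and x^{46} = 1 for x ≠ 0 (Fermat). So f⁻¹(12) = 12^25 mod 47.
Repeated squaring mod 47: 12^1 ≡ 12, 12^2 ≡ 12² = 144 ≡ 3, 12^4 ≡ 3² = 9, 12^8 ≡ 9² = 81 ≡ 34, 12^16 ≡ 34² = 1156 ≡ 28. Since 25 = 16 + 8 + 1, 12^25 ≡ 28·34·12: 28·34 = 952 ≡ 12, then 12·12 = 144 ≡ 3. So 12^25 ≡ 3 (mod 47).
Hence f⁻¹(12) = 3.

3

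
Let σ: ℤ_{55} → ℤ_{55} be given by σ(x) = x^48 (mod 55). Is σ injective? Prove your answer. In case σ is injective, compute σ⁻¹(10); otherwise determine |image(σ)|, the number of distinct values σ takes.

σ(4): Repeated squaring mod 55: 4^1 ≡ 4, 4^2 ≡ 4² = 16, 4^4 ≡ 16² = 256 ≡ 36, 4^8 ≡ 36² = 1296 ≡ 31, 4^16 ≡ 31² = 961 ≡ 26, 4^32 ≡ 26² = 676 ≡ 16. Since 48 = 32 + 16, 4^48 ≡ 16·26: 16·26 = 416 ≡ 31. So 4^48 ≡ 31 (mod 55).
σ(7): Repeated squaring mod 55: 7^1 ≡ 7, 7^2 ≡ 7² = 49, 7^4 ≡ 49² = 2401 ≡ 36, 7^8 ≡ 36² = 1296 ≡ 31, 7^16 ≡ 31² = 961 ≡ 26, 7^32 ≡ 26² = 676 ≡ 16. Since 48 = 32 + 16, 7^48 ≡ 16·26: 16·26 = 416 ≡ 31. So 7^48 ≡ 31 (mod 55).
So σ(4) = σ(7) = 31 while 4 ≠ 7, hence σ is not injective.
Since σ is not injective, we determine |image(σ)|. Computing x^48 mod 55 for each x (by repeated squaring, reducing mod 55 at every step), the values σ(0), σ(1), …, σ(54) are: 0, 1, 36, 16, 31, 15, 26, 31, 16, 36, 45, 11, 1, 36, 16, 20, 26, 26, 31, 16, 25, 1, 11, 1, 36, 5, 31, 26, 26, 31, 5, 36, 1, 11, 1, 25, 16, 31, 26, 26, 20, 16, 36, 1, 11, 45, 36, 16, 31, 26, 15, 31, 16, 36, 1.
The distinct values are {0, 1, 5, 11, 15, 16, 20, 25, 26, 31, 36, 45}; there are 12 of them.

12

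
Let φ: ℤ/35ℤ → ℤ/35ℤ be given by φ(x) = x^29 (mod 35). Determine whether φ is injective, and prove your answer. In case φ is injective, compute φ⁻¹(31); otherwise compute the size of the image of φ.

26

Computing x^29 mod 35 for each x (by repeated squaring, reducing mod 35 at every step), the values φ(0), φ(1), …, φ(34) are: 0, 1, 32, 33, 9, 10, 6, 7, 8, 4, 5, 16, 17, 13, 14, 15, 11, 12, 23, 24, 20, 21, 22, 18, 19, 30, 31, 27, 28, 29, 25, 26, 2, 3, 34.
Every element of ℤ/35ℤ appears exactly once in this list, so φ is a bijection, and in particular injective.
Since φ is injective, we read off the preimage of 31 from the same table: φ(26) = 31, so φ⁻¹(31) = 26.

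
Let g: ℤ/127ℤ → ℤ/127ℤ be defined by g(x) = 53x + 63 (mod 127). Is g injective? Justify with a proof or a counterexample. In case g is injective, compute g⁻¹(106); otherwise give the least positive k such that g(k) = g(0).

8

Suppose g(u) = g(v) in ℤ/127ℤ. Then 53u + 63 ≡ 53v + 63 (mod 127), so 53(u − v) ≡ 0 (mod 127).
Since gcd(53, 127) = 1, 53 is invertible modulo 127, thus u − v ≡ 0 (mod 127), i.e. u = v.
Therefore g is injective.
We now compute 53⁻¹ mod 127 explicitly. Euclid's algorithm: 127 = 2·53 + 21, 53 = 2·21 + 11, 21 = 1·11 + 10, 11 = 1·10 + 1; back-substituting gives 1 = 12·53 − 5·127, so 53⁻¹ ≡ 12 (mod 127).
Since g is injective, we compute g⁻¹(106): solve 53x + 63 ≡ 106 (mod 127), i.e. 53x ≡ 43 (mod 127).
Multiplying by 53⁻¹ = 12 gives x ≡ 12·43 = 516 = 4·127 + 8 ≡ 8 (mod 127).
Check: g(8) = 53·8 + 63 = 487 = 3·127 + 106 ≡ 106 (mod 127).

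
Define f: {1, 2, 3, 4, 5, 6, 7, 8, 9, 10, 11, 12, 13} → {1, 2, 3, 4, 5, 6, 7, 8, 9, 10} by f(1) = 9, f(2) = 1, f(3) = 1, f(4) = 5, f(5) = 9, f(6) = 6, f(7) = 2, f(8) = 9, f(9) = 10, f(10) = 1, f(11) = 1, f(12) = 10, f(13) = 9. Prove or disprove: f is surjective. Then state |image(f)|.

No element maps to 3, so f is not surjective.
The image of f is {1, 2, 5, 6, 9, 10}, which has 6 elements.

6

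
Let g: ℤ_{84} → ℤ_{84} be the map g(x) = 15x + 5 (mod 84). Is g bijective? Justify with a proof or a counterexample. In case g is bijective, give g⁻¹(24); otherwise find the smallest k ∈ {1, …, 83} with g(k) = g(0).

28

Recall that injectivity means: for all s, t in the domain, g(s) = g(t) implies s = t.
We have gcd(15, 84) = 3 > 1. Taking s = 0 and t = 28: g(0) = 5 and g(28) = 15·28 + 5 = 425 ≡ 5 (mod 84).
So g(0) = g(28) while 0 ≠ 28, therefore g is not injective, hence not bijective.
Since g is not bijective, we find the least positive k with g(k) = g(0): this means 15k ≡ 0 (mod 84), i.e. 84 ∣ 15k. Since gcd(15, 84) = 3, dividing through by 3 this holds exactly when 28 ∣ 5k, and as gcd(5, 28) = 1, exactly when 28 ∣ k.
The smallest positive such k is 28.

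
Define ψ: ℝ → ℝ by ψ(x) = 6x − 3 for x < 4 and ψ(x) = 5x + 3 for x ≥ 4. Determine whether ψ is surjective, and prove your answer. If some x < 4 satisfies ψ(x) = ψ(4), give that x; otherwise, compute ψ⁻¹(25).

Both pieces are strictly increasing (slopes 6 and 5), so each is injective on its own interval.
The left piece maps (−∞, 4) onto (−∞, 21); the right piece maps [4, ∞) onto [23, ∞).
The union (−∞, 21) ∪ [23, ∞) omits the interval between 21 and 23; in particular 21 has no preimage. So ψ is not surjective.
Because the two images are disjoint, no x < 4 has ψ(x) = ψ(4), so we compute ψ⁻¹(25): 25 lies in [23, ∞), so solve 5x + 3 = 25: x = (25 − 3)/5 = 22/5.

22/5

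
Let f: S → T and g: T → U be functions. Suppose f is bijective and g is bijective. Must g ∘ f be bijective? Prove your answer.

Injectivity: if g(f(x_1)) = g(f(x_2)) then f(x_1) = f(x_2) (g injective) so x_1 = x_2 (f injective).
Surjectivity: for c ∈ U pick b with g(b) = c, then a with f(a) = b; then (g ∘ f)(a) = c.
So g ∘ f is bijective.

bijective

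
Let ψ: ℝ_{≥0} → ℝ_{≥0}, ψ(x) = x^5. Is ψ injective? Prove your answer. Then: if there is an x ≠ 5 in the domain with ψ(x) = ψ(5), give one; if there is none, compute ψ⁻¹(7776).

On ℝ_{≥0}, x ↦ x^5 is strictly increasing, so ψ(x_1) = ψ(x_2) forces x_1 = x_2. Therefore ψ is injective.
Since x ↦ x^5 is strictly increasing on ℝ_{≥0}, it is injective there, so no x ≠ 5 in the domain has ψ(x) = ψ(5). We therefore compute ψ⁻¹(7776) = 7776^{1/5} = 6 (indeed 6^5 = 7776).

6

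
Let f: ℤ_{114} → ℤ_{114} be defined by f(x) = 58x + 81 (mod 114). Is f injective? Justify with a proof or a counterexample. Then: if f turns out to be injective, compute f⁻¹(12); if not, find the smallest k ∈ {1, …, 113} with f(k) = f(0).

57

By definition, injectivity means: for all a, b in the domain, f(a) = f(b) implies a = b.
We have gcd(58, 114) = 2 > 1. Taking a = 0 and b = 57: f(0) = 81 and f(57) = 58·57 + 81 = 3387 ≡ 81 (mod 114).
So f(0) = f(57) while 0 ≠ 57, therefore f is not injective.
Since f is not injective, we find the least positive k with f(k) = f(0): this means 58k ≡ 0 (mod 114), i.e. 114 ∣ 58k. Since gcd(58, 114) = 2, dividing through by 2 this holds exactly when 57 ∣ 29k, and as gcd(29, 57) = 1, exactly when 57 ∣ k.
The smallest positive such k is 57.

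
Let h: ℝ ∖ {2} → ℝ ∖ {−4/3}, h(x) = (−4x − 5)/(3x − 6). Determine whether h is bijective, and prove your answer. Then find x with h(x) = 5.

Suppose h(x_1) = h(x_2). Cross-multiplying: (−4x_1 − 5)(3x_2 − 6) = (−4x_2 − 5)(3x_1 − 6).
Expanding both sides and cancelling the symmetric terms leaves 39·(x_1 − x_2) = 0. Since 39 ≠ 0, x_1 = x_2. Thus h is injective.
For any y ≠ −4/3, solving y(3x − 6) = −4x − 5 for x gives a well-defined x ≠ 2. So h is surjective.
So h is bijective.
Solving h(x) = 5: cross-multiplying gives −4x − 5 = 5(3x − 6), which rearranges to −19x = −25, so x = 25/19.

25/19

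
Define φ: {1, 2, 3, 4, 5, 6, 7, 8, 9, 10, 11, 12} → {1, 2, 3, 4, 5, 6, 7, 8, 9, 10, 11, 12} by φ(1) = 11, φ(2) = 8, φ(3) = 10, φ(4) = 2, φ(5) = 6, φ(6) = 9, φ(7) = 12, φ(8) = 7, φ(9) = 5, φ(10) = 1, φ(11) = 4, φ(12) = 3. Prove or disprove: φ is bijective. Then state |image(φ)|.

The values 11, 8, 10, 2, 6, 9, 12, 7, 5, 1, 4, 3 are a permutation of {1, 2, 3, 4, 5, 6, 7, 8, 9, 10, 11, 12}: each element appears exactly once.
So φ is injective and surjective, hence bijective.
The image of φ is {1, 2, 3, 4, 5, 6, 7, 8, 9, 10, 11, 12}, which has 12 elements.

12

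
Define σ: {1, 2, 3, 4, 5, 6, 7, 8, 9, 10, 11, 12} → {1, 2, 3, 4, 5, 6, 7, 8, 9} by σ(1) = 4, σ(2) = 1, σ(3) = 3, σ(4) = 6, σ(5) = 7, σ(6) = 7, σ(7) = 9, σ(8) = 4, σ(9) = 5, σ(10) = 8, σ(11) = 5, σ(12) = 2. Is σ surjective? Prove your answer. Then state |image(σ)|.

Every element of the codomain has a preimage: 1 = σ(2), 2 = σ(12), 3 = σ(3), 4 = σ(1), 5 = σ(9), 6 = σ(4), 7 = σ(5), 8 = σ(10), 9 = σ(7).
Therefore σ is surjective.
The image of σ is {1, 2, 3, 4, 5, 6, 7, 8, 9}, which has 9 elements.

9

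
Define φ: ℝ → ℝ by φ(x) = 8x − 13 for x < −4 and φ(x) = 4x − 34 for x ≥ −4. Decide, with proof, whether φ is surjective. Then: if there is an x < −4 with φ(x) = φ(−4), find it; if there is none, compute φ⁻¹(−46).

-37/8

Both pieces are strictly increasing (slopes 8 and 4), so each is injective on its own interval.
The left piece maps (−∞, −4) onto (−∞, −45); the right piece maps [−4, ∞) onto [−50, ∞).
The union (−∞, −45) ∪ [−50, ∞) covers ℝ, so φ is surjective.
For the follow-up: the images overlap, so an x < −4 with φ(x) = φ(−4) exists. φ(−4) = −50; solving 8x − 13 = −50 for x < −4 gives x = (−50 + 13)/8 = −37/8.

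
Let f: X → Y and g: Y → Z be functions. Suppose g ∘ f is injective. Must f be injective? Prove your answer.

injective

Suppose f(a) = f(b). Applying g: (g ∘ f)(a) = (g ∘ f)(b). Since g ∘ f is injective, a = b. Thus f is injective.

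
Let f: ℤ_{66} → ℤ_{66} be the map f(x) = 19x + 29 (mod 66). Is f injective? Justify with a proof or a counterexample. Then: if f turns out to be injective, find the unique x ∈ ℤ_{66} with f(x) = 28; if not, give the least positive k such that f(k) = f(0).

If f(x_1) = f(x_2), then 19x_1 ≡ 19x_2 (mod 66). Because gcd(19, 66) = 1, we may cancel 19 to get x_1 ≡ x_2 (mod 66).
Hence f is injective.
We now compute 19⁻¹ mod 66 explicitly. Euclid's algorithm: 66 = 3·19 + 9, 19 = 2·9 + 1; back-substituting gives 1 = 7·19 − 2·66, so 19⁻¹ ≡ 7 (mod 66).
Since f is injective, we find f⁻¹(28): we need 19x ≡ 28 − 29 ≡ 65 (mod 66). Using 19⁻¹ = 7: x ≡ 7·65 = 455 = 6·66 + 59, so x = 59.
Check: f(59) = 19·59 + 29 = 1150 = 17·66 + 28 ≡ 28 (mod 66).

59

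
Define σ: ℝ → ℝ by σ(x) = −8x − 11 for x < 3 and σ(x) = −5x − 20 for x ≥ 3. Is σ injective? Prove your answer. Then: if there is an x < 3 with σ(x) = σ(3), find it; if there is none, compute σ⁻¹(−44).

24/5

Both pieces are strictly decreasing (slopes −8 and −5), so each is injective on its own interval.
The left piece maps (−∞, 3) onto (−35, ∞); the right piece maps [3, ∞) onto (−∞, −35].
These images are disjoint, so no value is attained by both pieces. Thus σ is injective.
Because the two images are disjoint, no x < 3 has σ(x) = σ(3), so we compute σ⁻¹(−44): −44 lies in (−∞, −35], so solve −5x − 20 = −44: x = (−44 + 20)/(−5) = 24/5.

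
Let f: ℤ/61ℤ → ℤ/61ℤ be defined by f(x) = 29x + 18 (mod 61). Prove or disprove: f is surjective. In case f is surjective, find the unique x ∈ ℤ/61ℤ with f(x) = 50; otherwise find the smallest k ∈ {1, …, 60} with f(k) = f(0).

Recall that surjectivity means every element of the codomain has a preimage under f.
Since gcd(29, 61) = 1, 29 is invertible modulo 61. Euclid's algorithm: 61 = 2·29 + 3, 29 = 9·3 + 2, 3 = 1·2 + 1; back-substituting gives 1 = 40·29 − 19·61, so 29⁻¹ ≡ 40 (mod 61).
Then y ↦ 40(y − 18) is a two-sided inverse to f, so every y ∈ ℤ/61ℤ has a preimage.
Thus f is surjective.
Since f is surjective, we compute f⁻¹(50): solve 29x + 18 ≡ 50 (mod 61), i.e. 29x ≡ 32 (mod 61).
Multiplying by 29⁻¹ = 40 gives x ≡ 40·32 = 1280 = 20·61 + 60 ≡ 60 (mod 61).
Check: f(60) = 29·60 + 18 = 1758 = 28·61 + 50 ≡ 50 (mod 61).

60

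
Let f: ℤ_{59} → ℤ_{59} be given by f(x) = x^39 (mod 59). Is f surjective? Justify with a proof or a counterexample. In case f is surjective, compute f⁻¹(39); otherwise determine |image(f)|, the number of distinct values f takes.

Since 59 is prime, the nonzero elements of ℤ_{59} form a cyclic group of order 58.
As gcd(39, 58) = 1, raising to the 39th power is a bijection on this group: if a^39 ≡ b^39 then (ab^{−1})^39 = 1, and the only element of order dividing gcd(39, 58) = 1 is 1, so a = b.
With f(0) = 0 this makes f injective on all of ℤ_{59}, hence bijective (finite equal-size domain and codomain). In particular f is surjective.
Since f is surjective, we find the preimage of 39. The inverse of x ↦ x^39 on (ℤ_{59})^× is x ↦ x^3, because 39·3 = 117 = 2·58 + 1 ≡ 1 (mod 58) and x^{58} = 1 for x ≠ 0 (Fermat). So f⁻¹(39) = 39^3 mod 59.
Repeated squaring mod 59: 39^1 ≡ 39, 39^2 ≡ 39² = 1521 ≡ 46. Since 3 = 2 + 1, 39^3 ≡ 46·39: 46·39 = 1794 ≡ 24. So 39^3 ≡ 24 (mod 59).
Hence f⁻¹(39) = 24.

24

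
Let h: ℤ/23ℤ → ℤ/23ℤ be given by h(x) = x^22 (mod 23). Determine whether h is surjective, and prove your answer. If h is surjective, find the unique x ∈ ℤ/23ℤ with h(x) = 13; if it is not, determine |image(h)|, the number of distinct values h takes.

2

h(1) = 1^22 = 1.
h(2): Repeated squaring mod 23: 2^1 ≡ 2, 2^2 ≡ 2² = 4, 2^4 ≡ 4² = 16, 2^8 ≡ 16² = 256 ≡ 3, 2^16 ≡ 3² = 9. Since 22 = 16 + 4 + 2, 2^22 ≡ 9·16·4: 9·16 = 144 ≡ 6, then 6·4 = 24 ≡ 1. So 2^22 ≡ 1 (mod 23).
So h(1) = h(2) = 1 while 1 ≠ 2, so h is not injective.
A non-injective map from the 23-element set ℤ/23ℤ to itself takes at most 22 distinct values, so it cannot be surjective. So h is not surjective.
Since h is not surjective, we determine |image(h)|. Computing x^22 mod 23 for each x (by repeated squaring, reducing mod 23 at every step), the values h(0), h(1), …, h(22) are: 0, 1, 1, 1, 1, 1, 1, 1, 1, 1, 1, 1, 1, 1, 1, 1, 1, 1, 1, 1, 1, 1, 1.
The distinct values are {0, 1}; there are 2 of them.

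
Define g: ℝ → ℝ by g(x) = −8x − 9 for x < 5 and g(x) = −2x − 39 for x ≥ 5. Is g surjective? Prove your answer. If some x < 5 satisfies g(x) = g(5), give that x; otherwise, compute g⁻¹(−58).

Both pieces are strictly decreasing (slopes −8 and −2), so each is injective on its own interval.
The left piece maps (−∞, 5) onto (−49, ∞); the right piece maps [5, ∞) onto (−∞, −49].
These images together cover ℝ, so g is surjective.
Because the two images are disjoint, no x < 5 has g(x) = g(5), so we compute g⁻¹(−58): −58 lies in (−∞, −49], so solve −2x − 39 = −58: x = (−58 + 39)/(−2) = 19/2.

19/2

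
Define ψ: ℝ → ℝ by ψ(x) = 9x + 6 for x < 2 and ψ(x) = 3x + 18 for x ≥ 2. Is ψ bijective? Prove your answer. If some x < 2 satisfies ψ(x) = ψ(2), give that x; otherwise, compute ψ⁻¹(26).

8/3

Both pieces are strictly increasing (slopes 9 and 3), so each is injective on its own interval.
The left piece maps (−∞, 2) onto (−∞, 24); the right piece maps [2, ∞) onto [24, ∞).
Since 24 = 24, the images partition ℝ: ψ is injective and surjective, hence bijective.
Because the two images are disjoint, no x < 2 has ψ(x) = ψ(2), so we compute ψ⁻¹(26): 26 lies in [24, ∞), so solve 3x + 18 = 26: x = (26 − 18)/3 = 8/3.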